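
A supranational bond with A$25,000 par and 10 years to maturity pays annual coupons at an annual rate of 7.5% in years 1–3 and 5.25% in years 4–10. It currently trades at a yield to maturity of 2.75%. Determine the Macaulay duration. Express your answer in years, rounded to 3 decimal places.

7.925 years

Periodic yield y = 0.0275. Discount each cash flow and weight by its year:
  t   CF        PV=CF/(1+0.0275)^t    t·PV
  1     1,875.00     1,824.8175     1,824.8175
  2     1,875.00     1,775.9781     3,551.9562
  3     1,875.00     1,728.4459     5,185.3376
  4     1,312.50     1,177.5300     4,710.1201
  5     1,312.50     1,146.0146     5,730.0731
  6     1,312.50     1,115.3427     6,692.0562
  7     1,312.50     1,085.4917     7,598.4417
  8     1,312.50     1,056.4396     8,451.5167
  9     1,312.50     1,028.1651     9,253.4855
  10   26,312.50    20,060.5949   200,605.9489
  Σ                 31,998.8201   253,603.7535
Price P = Σ PV = 31,998.8201.
Macaulay duration = Σ(t·PV) / P = 253,603.7535 / 31,998.8201 = 7.92541 years.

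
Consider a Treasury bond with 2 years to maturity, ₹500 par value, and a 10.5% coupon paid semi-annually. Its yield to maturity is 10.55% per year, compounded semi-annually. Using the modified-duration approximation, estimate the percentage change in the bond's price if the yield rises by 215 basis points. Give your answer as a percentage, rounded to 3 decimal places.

-3.789%

Periodic yield y = 0.05275. Modified duration first:
  t   CF        PV=CF/(1+0.05275)^t    t·PV
  1        26.25        24.9347        24.9347
  2        26.25        23.6853        47.3706
  3        26.25        22.4985        67.4955
  4       526.25       428.4411     1,713.7643
  Σ                    499.5596     1,853.5651
P = 499.5596; D_Mac = 3.71040 half-year periods = 1.85520 yrs; D_mod = 1.85520/(1+0.05275) = 1.76224 yrs.
ΔP/P ≈ -D_mod · Δy = -1.76224 × (+0.0215) = -0.037888 = -3.7888%.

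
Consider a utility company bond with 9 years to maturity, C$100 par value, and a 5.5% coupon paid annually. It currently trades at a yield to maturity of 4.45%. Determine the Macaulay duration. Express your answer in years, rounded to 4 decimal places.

Periodic yield y = 0.0445. Discount each cash flow and weight by its year:
  t   CF        PV=CF/(1+0.0445)^t    t·PV
  1         5.50         5.2657         5.2657
  2         5.50         5.0413        10.0827
  3         5.50         4.8266        14.4797
  4         5.50         4.6209        18.4837
  5         5.50         4.4241        22.1203
  6         5.50         4.2356        25.4134
  7         5.50         4.0551        28.3858
  8         5.50         3.8824        31.0588
  9       105.50        71.2979       641.6807
  Σ                    107.6494       796.9708
Price P = Σ PV = 107.6494.
Macaulay duration = Σ(t·PV) / P = 796.9708 / 107.6494 = 7.40339 years.

7.4034 years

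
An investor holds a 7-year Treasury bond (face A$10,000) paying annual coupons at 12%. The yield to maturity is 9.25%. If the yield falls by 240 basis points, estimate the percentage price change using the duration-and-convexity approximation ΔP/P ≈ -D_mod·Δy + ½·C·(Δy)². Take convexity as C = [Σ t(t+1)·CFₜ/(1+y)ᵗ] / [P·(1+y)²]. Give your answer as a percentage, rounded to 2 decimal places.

+12.41%

With y = 0.0925:
  t   CF        PV=CF/(1+0.0925)^t    t·PV        t(t+1)·PV
  1     1,200.00     1,098.3982     1,098.3982       2,196.7963
  2     1,200.00     1,005.3988     2,010.7976       6,032.3927
  3     1,200.00       920.2735     2,760.8205      11,043.2818
  4     1,200.00       842.3556     3,369.4224      16,847.1118
  5     1,200.00       771.0349     3,855.1743      23,131.0460
  6     1,200.00       705.7527     4,234.5164      29,641.6150
  7    11,200.00     6,029.3140    42,205.1981     337,641.5849
  Σ                 11,372.5277    59,534.3274     426,533.8286
P = 11,372.5277; D_Mac = 5.23492 yrs; D_mod = 4.79169 yrs; C = 31.42343.
Duration effect: -4.79169 × (-0.024) = +0.115001
Convexity effect: 0.5 × 31.42343 × (-0.024)² = +0.0090499
ΔP/P ≈ +0.115001 + 0.0090499 = +0.124051 = +12.4051%.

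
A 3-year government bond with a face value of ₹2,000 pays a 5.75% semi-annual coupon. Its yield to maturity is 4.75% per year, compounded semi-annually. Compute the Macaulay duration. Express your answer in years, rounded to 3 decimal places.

Periodic yield y = 0.02375. Discount each cash flow and weight by its period:
  t   CF        PV=CF/(1+0.02375)^t    t·PV
  1        57.50        56.1661        56.1661
  2        57.50        54.8631       109.7261
  3        57.50        53.5903       160.7709
  4        57.50        52.3470       209.3882
  5        57.50        51.1326       255.6632
  6     2,057.50     1,787.2132    10,723.2790
  Σ                  2,055.3123    11,514.9935
Price P = Σ PV = 2,055.3123.
Macaulay duration = Σ(t·PV) / P = 11,514.9935 / 2,055.3123 = 5.60255 half-year periods.
In years: 5.60255 / 2 = 2.80128 years.

2.801 years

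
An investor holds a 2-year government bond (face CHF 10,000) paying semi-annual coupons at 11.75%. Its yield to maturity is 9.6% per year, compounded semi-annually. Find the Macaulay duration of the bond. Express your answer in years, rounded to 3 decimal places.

Periodic yield y = 0.048. Discount each cash flow and weight by its period:
  t   CF        PV=CF/(1+0.048)^t    t·PV
  1       587.50       560.5916       560.5916
  2       587.50       534.9157     1,069.8313
  3       587.50       510.4157     1,531.2471
  4    10,587.50     8,777.0443    35,108.1774
  Σ                 10,382.9673    38,269.8474
Price P = Σ PV = 10,382.9673.
Macaulay duration = Σ(t·PV) / P = 38,269.8474 / 10,382.9673 = 3.68583 half-year periods.
In years: 3.68583 / 2 = 1.84291 years.

1.843 years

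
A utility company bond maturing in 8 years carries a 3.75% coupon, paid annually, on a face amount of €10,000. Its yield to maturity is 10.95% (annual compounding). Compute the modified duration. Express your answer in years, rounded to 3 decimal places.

Periodic yield y = 0.1095. First find Macaulay duration:
  t   CF        PV=CF/(1+0.1095)^t    t·PV
  1       375.00       337.9901       337.9901
  2       375.00       304.6328       609.2656
  3       375.00       274.5676       823.7029
  4       375.00       247.4697       989.8788
  5       375.00       223.0462     1,115.2308
  6       375.00       201.0330     1,206.1982
  7       375.00       181.1925     1,268.3472
  8    10,375.00     4,518.2437    36,145.9497
  Σ                  6,288.1756    42,496.5633
P = 6,288.1756; Macaulay duration = 42,496.5633 / 6,288.1756 = 6.75817 years.
Modified duration = D_Mac / (1 + y) = 6.75817 / 1.1095 = 6.09119 years.

6.091 years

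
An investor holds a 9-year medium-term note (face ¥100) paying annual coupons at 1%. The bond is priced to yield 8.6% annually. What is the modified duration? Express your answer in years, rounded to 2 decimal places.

Periodic yield y = 0.086. First find Macaulay duration:
  t   CF        PV=CF/(1+0.086)^t    t·PV
  1         1.00         0.9208         0.9208
  2         1.00         0.8479         1.6958
  3         1.00         0.7807         2.3422
  4         1.00         0.7189         2.8757
  5         1.00         0.6620         3.3099
  6         1.00         0.6096         3.6574
  7         1.00         0.5613         3.9291
  8         1.00         0.5168         4.1348
  9       101.00        48.0677       432.6089
  Σ                     53.6857       455.4746
P = 53.6857; Macaulay duration = 455.4746 / 53.6857 = 8.48409 years.
Modified duration = D_Mac / (1 + y) = 8.48409 / 1.086 = 7.81224 years.

7.81 years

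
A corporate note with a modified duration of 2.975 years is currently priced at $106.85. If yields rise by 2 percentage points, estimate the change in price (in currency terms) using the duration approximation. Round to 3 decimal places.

-$6.358

Duration approximation: ΔP/P ≈ -D_mod · Δy = -2.975 × (+0.02) = -0.059500.
ΔP ≈ 106.85 × (-0.059500) = -6.357575.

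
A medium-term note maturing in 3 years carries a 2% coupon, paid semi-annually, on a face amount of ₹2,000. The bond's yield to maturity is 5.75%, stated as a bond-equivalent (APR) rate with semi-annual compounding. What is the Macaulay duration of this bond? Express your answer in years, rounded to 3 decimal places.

2.922 years

Periodic yield y = 0.02875. Discount each cash flow and weight by its period:
  t   CF        PV=CF/(1+0.02875)^t    t·PV
  1        20.00        19.4411        19.4411
  2        20.00        18.8978        37.7955
  3        20.00        18.3696        55.1089
  4        20.00        17.8563        71.4251
  5        20.00        17.3572        86.7862
  6     2,020.00     1,704.0890    10,224.5342
  Σ                  1,796.0110    10,495.0909
Price P = Σ PV = 1,796.0110.
Macaulay duration = Σ(t·PV) / P = 10,495.0909 / 1,796.0110 = 5.84356 half-year periods.
In years: 5.84356 / 2 = 2.92178 years.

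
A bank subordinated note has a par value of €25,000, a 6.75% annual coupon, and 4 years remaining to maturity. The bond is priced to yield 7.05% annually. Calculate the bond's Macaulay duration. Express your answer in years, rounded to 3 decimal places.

Periodic yield y = 0.0705. Discount each cash flow and weight by its year:
  t   CF        PV=CF/(1+0.0705)^t    t·PV
  1     1,687.50     1,576.3662     1,576.3662
  2     1,687.50     1,472.5513     2,945.1026
  3     1,687.50     1,375.5734     4,126.7202
  4    26,687.50    20,321.7548    81,287.0190
  Σ                 24,746.2456    89,935.2080
Price P = Σ PV = 24,746.2456.
Macaulay duration = Σ(t·PV) / P = 89,935.2080 / 24,746.2456 = 3.63430 years.

3.634 years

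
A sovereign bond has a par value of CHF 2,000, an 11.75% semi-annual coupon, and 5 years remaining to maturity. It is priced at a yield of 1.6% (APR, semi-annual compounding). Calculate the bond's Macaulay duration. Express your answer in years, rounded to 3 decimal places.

4.136 years

Periodic yield y = 0.008. Discount each cash flow and weight by its period:
  t   CF        PV=CF/(1+0.008)^t    t·PV
  1       117.50       116.5675       116.5675
  2       117.50       115.6423       231.2846
  3       117.50       114.7245       344.1736
  4       117.50       113.8140       455.2561
  5       117.50       112.9107       564.5536
  6       117.50       112.0146       672.0877
  7       117.50       111.1256       777.8792
  8       117.50       110.2437       881.9493
  9       117.50       109.3687       984.3184
  10    2,117.50     1,955.3212    19,553.2115
  Σ                  2,971.7328    24,581.2814
Price P = Σ PV = 2,971.7328.
Macaulay duration = Σ(t·PV) / P = 24,581.2814 / 2,971.7328 = 8.27170 half-year periods.
In years: 8.27170 / 2 = 4.13585 years.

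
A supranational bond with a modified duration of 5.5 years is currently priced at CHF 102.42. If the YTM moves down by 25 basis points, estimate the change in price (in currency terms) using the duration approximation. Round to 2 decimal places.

Duration approximation: ΔP/P ≈ -D_mod · Δy = -5.5 × (-0.0025) = +0.013750.
ΔP ≈ 102.42 × (+0.013750) = +1.408275.

+CHF 1.41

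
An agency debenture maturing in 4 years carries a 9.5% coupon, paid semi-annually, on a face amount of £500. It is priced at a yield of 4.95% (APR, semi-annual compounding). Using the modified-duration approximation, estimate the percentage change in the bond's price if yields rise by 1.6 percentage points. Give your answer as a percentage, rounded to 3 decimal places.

-5.415%

Periodic yield y = 0.02475. Modified duration first:
  t   CF        PV=CF/(1+0.02475)^t    t·PV
  1        23.75        23.1764        23.1764
  2        23.75        22.6166        45.2332
  3        23.75        22.0704        66.2111
  4        23.75        21.5373        86.1493
  5        23.75        21.0172       105.0858
  6        23.75        20.5095       123.0573
  7        23.75        20.0142       140.0994
  8       523.75       430.7057     3,445.6456
  Σ                    581.6473     4,034.6581
P = 581.6473; D_Mac = 6.93661 half-year periods = 3.46830 yrs; D_mod = 3.46830/(1+0.02475) = 3.38454 yrs.
ΔP/P ≈ -D_mod · Δy = -3.38454 × (+0.016) = -0.054153 = -5.4153%.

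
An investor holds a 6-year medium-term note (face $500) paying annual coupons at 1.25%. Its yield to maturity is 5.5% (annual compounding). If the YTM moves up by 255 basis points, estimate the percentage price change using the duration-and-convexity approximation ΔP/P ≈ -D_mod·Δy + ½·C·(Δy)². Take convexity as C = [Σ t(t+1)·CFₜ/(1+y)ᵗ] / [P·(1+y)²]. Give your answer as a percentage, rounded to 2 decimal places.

-12.82%

With y = 0.055:
  t   CF        PV=CF/(1+0.055)^t    t·PV        t(t+1)·PV
  1         6.25         5.9242         5.9242          11.8483
  2         6.25         5.6153        11.2307          33.6920
  3         6.25         5.3226        15.9678          63.8710
  4         6.25         5.0451        20.1804         100.9021
  5         6.25         4.7821        23.9104         143.4627
  6       506.25       367.1557     2,202.9342      15,420.5395
  Σ                    393.8450     2,280.1477      15,774.3156
P = 393.8450; D_Mac = 5.78945 yrs; D_mod = 5.48763 yrs; C = 35.98490.
Duration effect: -5.48763 × (+0.0255) = -0.139935
Convexity effect: 0.5 × 35.98490 × (0.0255)² = +0.0116996
ΔP/P ≈ -0.139935 + 0.0116996 = -0.128235 = -12.8235%.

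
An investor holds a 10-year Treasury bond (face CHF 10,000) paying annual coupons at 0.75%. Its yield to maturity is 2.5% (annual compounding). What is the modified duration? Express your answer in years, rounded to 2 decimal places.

9.40 years

Periodic yield y = 0.025. First find Macaulay duration:
  t   CF        PV=CF/(1+0.025)^t    t·PV
  1        75.00        73.1707        73.1707
  2        75.00        71.3861       142.7722
  3        75.00        69.6450       208.9349
  4        75.00        67.9463       271.7852
  5        75.00        66.2891       331.4454
  6        75.00        64.6723       388.0336
  7        75.00        63.0949       441.6642
  8        75.00        61.5560       492.4479
  9        75.00        60.0546       540.4916
  10   10,075.00     7,870.5739    78,705.7390
  Σ                  8,468.3888    81,596.4847
P = 8,468.3888; Macaulay duration = 81,596.4847 / 8,468.3888 = 9.63542 years.
Modified duration = D_Mac / (1 + y) = 9.63542 / 1.025 = 9.40041 years.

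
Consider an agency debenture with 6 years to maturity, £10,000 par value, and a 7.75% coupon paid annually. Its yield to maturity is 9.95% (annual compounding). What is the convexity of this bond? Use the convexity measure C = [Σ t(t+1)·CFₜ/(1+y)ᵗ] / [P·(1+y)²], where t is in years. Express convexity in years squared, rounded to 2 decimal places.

With y = 0.0995:
  t   CF        PV=CF/(1+0.0995)^t    t·PV        t(t+1)·PV
  1       775.00       704.8658       704.8658       1,409.7317
  2       775.00       641.0785     1,282.1571       3,846.4712
  3       775.00       583.0637     1,749.1911       6,996.7644
  4       775.00       530.2990     2,121.1958      10,605.9790
  5       775.00       482.3092     2,411.5459      14,469.2756
  6    10,775.00     6,098.8209    36,592.9251     256,150.4759
  Σ                  9,040.4371    44,861.8809     293,478.6977
P = 9,040.4371.
Convexity = Σ t(t+1)·PV / [P·(1+y)²] = 293,478.6977 / (9,040.4371 × 1.208900) = 26.85324.

26.85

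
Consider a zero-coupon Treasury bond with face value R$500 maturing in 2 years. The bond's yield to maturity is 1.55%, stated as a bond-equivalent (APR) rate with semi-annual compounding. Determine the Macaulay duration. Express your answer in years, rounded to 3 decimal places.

A zero-coupon bond has a single cash flow at maturity, so its Macaulay duration equals its maturity: 2 years.
(Equivalently: 4 semi-annual periods ÷ 2 = 2 years.)

2.000 years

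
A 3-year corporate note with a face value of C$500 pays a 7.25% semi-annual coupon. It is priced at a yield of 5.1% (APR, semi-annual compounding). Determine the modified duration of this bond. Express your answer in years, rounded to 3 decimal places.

2.689 years

Periodic yield y = 0.0255. First find Macaulay duration:
  t   CF        PV=CF/(1+0.0255)^t    t·PV
  1       18.125        17.6743        17.6743
  2       18.125        17.2348        34.4696
  3       18.125        16.8063        50.4188
  4       18.125        16.3884        65.5534
  5       18.125        15.9808        79.9042
  6      518.125       445.4722     2,672.8329
  Σ                    529.5567     2,920.8533
P = 529.5567; Macaulay duration = 2,920.8533 / 529.5567 = 5.51566 half-year periods = 2.75783 years.
Modified duration = D_Mac / (1 + y) = 2.75783 / 1.0255 = 2.68925 years.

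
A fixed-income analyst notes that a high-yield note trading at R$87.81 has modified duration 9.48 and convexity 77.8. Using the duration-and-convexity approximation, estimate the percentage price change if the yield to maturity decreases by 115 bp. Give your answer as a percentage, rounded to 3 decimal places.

+11.416%

Duration effect: -D_mod·Δy = -9.48 × (-0.0115) = +0.109020
Convexity effect: ½·C·(Δy)² = 0.5 × 77.8 × (-0.0115)² = +0.005144525
ΔP/P ≈ +0.109020 + 0.005144525 = +0.114164525
= +11.4164525%.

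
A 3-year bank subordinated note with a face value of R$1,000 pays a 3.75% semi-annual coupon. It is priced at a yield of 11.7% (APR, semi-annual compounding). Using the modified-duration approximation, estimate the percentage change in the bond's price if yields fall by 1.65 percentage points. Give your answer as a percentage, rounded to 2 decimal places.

Periodic yield y = 0.0585. Modified duration first:
  t   CF        PV=CF/(1+0.0585)^t    t·PV
  1        18.75        17.7137        17.7137
  2        18.75        16.7348        33.4695
  3        18.75        15.8099        47.4297
  4        18.75        14.9361        59.7445
  5        18.75        14.1106        70.5532
  6     1,018.75       724.3066     4,345.8397
  Σ                    803.6118     4,574.7503
P = 803.6118; D_Mac = 5.69274 half-year periods = 2.84637 yrs; D_mod = 2.84637/(1+0.0585) = 2.68906 yrs.
ΔP/P ≈ -D_mod · Δy = -2.68906 × (-0.0165) = +0.044369 = +4.4369%.

+4.44%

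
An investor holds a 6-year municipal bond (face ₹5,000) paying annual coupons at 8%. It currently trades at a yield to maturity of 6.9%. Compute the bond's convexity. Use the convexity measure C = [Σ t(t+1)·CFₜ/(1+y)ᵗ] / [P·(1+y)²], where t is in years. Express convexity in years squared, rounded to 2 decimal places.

With y = 0.069:
  t   CF        PV=CF/(1+0.069)^t    t·PV        t(t+1)·PV
  1       400.00       374.1815       374.1815         748.3630
  2       400.00       350.0294       700.0589       2,100.1767
  3       400.00       327.4363       982.3090       3,929.2361
  4       400.00       306.3015     1,225.2061       6,126.0307
  5       400.00       286.5309     1,432.6545       8,595.9270
  6     5,400.00     3,618.4913    21,710.9476     151,976.6331
  Σ                  5,262.9710    26,425.3576     173,476.3665
P = 5,262.9710.
Convexity = Σ t(t+1)·PV / [P·(1+y)²] = 173,476.3665 / (5,262.9710 × 1.142761) = 28.84390.

28.84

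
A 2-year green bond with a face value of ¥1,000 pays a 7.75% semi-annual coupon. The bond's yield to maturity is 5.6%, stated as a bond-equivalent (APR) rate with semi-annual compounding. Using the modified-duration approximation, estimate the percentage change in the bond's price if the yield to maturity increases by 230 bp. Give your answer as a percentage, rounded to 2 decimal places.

Periodic yield y = 0.028. Modified duration first:
  t   CF        PV=CF/(1+0.028)^t    t·PV
  1        38.75        37.6946        37.6946
  2        38.75        36.6679        73.3357
  3        38.75        35.6691       107.0074
  4     1,038.75       930.1191     3,720.4765
  Σ                  1,040.1507     3,938.5141
P = 1,040.1507; D_Mac = 3.78648 half-year periods = 1.89324 yrs; D_mod = 1.89324/(1+0.028) = 1.84168 yrs.
ΔP/P ≈ -D_mod · Δy = -1.84168 × (+0.023) = -0.042359 = -4.2359%.

-4.24%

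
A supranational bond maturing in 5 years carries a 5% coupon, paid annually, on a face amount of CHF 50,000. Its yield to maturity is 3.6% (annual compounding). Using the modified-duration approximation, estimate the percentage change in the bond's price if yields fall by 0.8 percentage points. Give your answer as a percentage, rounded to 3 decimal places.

+3.522%

Periodic yield y = 0.036. Modified duration first:
  t   CF        PV=CF/(1+0.036)^t    t·PV
  1     2,500.00     2,413.1274     2,413.1274
  2     2,500.00     2,329.2736     4,658.5471
  3     2,500.00     2,248.3336     6,745.0007
  4     2,500.00     2,170.2061     8,680.8245
  5    52,500.00    43,990.6649   219,953.3246
  Σ                 53,151.6056   242,450.8243
P = 53,151.6056; D_Mac = 4.56150 yrs; D_mod = 4.56150/(1+0.036) = 4.40299 yrs.
ΔP/P ≈ -D_mod · Δy = -4.40299 × (-0.008) = +0.035224 = +3.5224%.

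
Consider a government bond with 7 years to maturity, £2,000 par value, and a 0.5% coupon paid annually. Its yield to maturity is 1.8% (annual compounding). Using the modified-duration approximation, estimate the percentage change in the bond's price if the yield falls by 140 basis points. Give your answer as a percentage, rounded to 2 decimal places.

+9.48%

Periodic yield y = 0.018. Modified duration first:
  t   CF        PV=CF/(1+0.018)^t    t·PV
  1        10.00         9.8232         9.8232
  2        10.00         9.6495        19.2990
  3        10.00         9.4789        28.4366
  4        10.00         9.3113        37.2451
  5        10.00         9.1466        45.7331
  6        10.00         8.9849        53.9094
  7     2,010.00     1,774.0327    12,418.2286
  Σ                  1,830.4270    12,612.6751
P = 1,830.4270; D_Mac = 6.89056 yrs; D_mod = 6.89056/(1+0.018) = 6.76873 yrs.
ΔP/P ≈ -D_mod · Δy = -6.76873 × (-0.014) = +0.094762 = +9.4762%.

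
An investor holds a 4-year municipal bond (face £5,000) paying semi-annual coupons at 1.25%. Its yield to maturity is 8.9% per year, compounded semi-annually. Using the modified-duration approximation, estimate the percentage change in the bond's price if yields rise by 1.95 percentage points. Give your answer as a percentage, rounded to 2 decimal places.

Periodic yield y = 0.0445. Modified duration first:
  t   CF        PV=CF/(1+0.0445)^t    t·PV
  1        31.25        29.9186        29.9186
  2        31.25        28.6440        57.2879
  3        31.25        27.4236        82.2708
  4        31.25        26.2553       105.0210
  5        31.25        25.1367       125.6834
  6        31.25        24.0657       144.3945
  7        31.25        23.0404       161.2831
  8     5,031.25     3,551.4716    28,411.7726
  Σ                  3,735.9559    29,117.6320
P = 3,735.9559; D_Mac = 7.79389 half-year periods = 3.89695 yrs; D_mod = 3.89695/(1+0.0445) = 3.73092 yrs.
ΔP/P ≈ -D_mod · Δy = -3.73092 × (+0.0195) = -0.072753 = -7.2753%.

-7.28%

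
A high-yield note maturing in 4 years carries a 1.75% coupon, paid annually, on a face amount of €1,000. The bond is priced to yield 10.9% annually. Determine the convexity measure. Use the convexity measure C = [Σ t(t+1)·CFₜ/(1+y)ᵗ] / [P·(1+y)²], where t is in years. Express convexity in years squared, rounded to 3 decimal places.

With y = 0.109:
  t   CF        PV=CF/(1+0.109)^t    t·PV        t(t+1)·PV
  1        17.50        15.7800        15.7800          31.5600
  2        17.50        14.2290        28.4580          85.3741
  3        17.50        12.8305        38.4915         153.9659
  4     1,017.50       672.6796     2,690.7183      13,453.5913
  Σ                    715.5191     2,773.4478      13,724.4913
P = 715.5191.
Convexity = Σ t(t+1)·PV / [P·(1+y)²] = 13,724.4913 / (715.5191 × 1.229881) = 15.59595.

15.596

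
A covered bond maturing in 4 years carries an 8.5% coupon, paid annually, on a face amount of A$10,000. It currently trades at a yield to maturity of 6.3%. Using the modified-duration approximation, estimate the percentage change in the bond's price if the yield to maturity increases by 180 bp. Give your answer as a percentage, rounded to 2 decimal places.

-6.05%

Periodic yield y = 0.063. Modified duration first:
  t   CF        PV=CF/(1+0.063)^t    t·PV
  1       850.00       799.6237       799.6237
  2       850.00       752.2330     1,504.4661
  3       850.00       707.6510     2,122.9530
  4    10,850.00     8,497.6077    33,990.4310
  Σ                 10,757.1155    38,417.4738
P = 10,757.1155; D_Mac = 3.57135 yrs; D_mod = 3.57135/(1+0.063) = 3.35969 yrs.
ΔP/P ≈ -D_mod · Δy = -3.35969 × (+0.018) = -0.060474 = -6.0474%.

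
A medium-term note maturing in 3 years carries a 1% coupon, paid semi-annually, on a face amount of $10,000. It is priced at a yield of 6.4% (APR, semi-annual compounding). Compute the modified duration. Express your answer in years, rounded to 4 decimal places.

Periodic yield y = 0.032. First find Macaulay duration:
  t   CF        PV=CF/(1+0.032)^t    t·PV
  1        50.00        48.4496        48.4496
  2        50.00        46.9473        93.8946
  3        50.00        45.4916       136.4747
  4        50.00        44.0810       176.3239
  5        50.00        42.7141       213.5706
  6    10,050.00     8,319.3209    49,915.9256
  Σ                  8,547.0045    50,584.6390
P = 8,547.0045; Macaulay duration = 50,584.6390 / 8,547.0045 = 5.91841 half-year periods = 2.95920 years.
Modified duration = D_Mac / (1 + y) = 2.95920 / 1.032 = 2.86744 years.

2.8674 years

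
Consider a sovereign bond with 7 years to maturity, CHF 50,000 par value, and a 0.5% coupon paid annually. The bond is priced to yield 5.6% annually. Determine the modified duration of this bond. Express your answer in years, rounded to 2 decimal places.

6.51 years

Periodic yield y = 0.056. First find Macaulay duration:
  t   CF        PV=CF/(1+0.056)^t    t·PV
  1       250.00       236.7424       236.7424
  2       250.00       224.1879       448.3758
  3       250.00       212.2991       636.8974
  4       250.00       201.0409       804.1634
  5       250.00       190.3796       951.8980
  6       250.00       180.2837     1,081.7023
  7    50,250.00    34,315.3663   240,207.5639
  Σ                 35,560.2999   244,367.3433
P = 35,560.2999; Macaulay duration = 244,367.3433 / 35,560.2999 = 6.87191 years.
Modified duration = D_Mac / (1 + y) = 6.87191 / 1.056 = 6.50749 years.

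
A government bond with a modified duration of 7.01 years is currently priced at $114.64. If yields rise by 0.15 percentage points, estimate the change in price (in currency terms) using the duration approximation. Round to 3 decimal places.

Duration approximation: ΔP/P ≈ -D_mod · Δy = -7.01 × (+0.0015) = -0.010515.
ΔP ≈ 114.64 × (-0.010515) = -1.2054396.

-$1.205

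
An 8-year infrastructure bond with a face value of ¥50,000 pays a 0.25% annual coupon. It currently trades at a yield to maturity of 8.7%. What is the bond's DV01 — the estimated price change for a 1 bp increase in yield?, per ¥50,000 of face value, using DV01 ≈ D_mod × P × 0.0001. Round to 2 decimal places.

¥19.14

Periodic yield y = 0.087.
  t   CF        PV=CF/(1+0.087)^t    t·PV
  1       125.00       114.9954       114.9954
  2       125.00       105.7915       211.5831
  3       125.00        97.3243       291.9730
  4       125.00        89.5348       358.1392
  5       125.00        82.3687       411.8436
  6       125.00        75.7762       454.6571
  7       125.00        69.7113       487.9791
  8    50,125.00    25,716.8655   205,734.9237
  Σ                 26,352.3677   208,066.0942
P = 26,352.3677; D_Mac = 7.89554 yrs; D_mod = 7.26360 yrs.
DV01 ≈ 7.26360 × 26,352.3677 × 0.0001 = 19.141315.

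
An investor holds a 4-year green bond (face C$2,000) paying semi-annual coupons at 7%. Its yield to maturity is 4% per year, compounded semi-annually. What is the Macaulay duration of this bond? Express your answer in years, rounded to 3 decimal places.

3.584 years

Periodic yield y = 0.02. Discount each cash flow and weight by its period:
  t   CF        PV=CF/(1+0.02)^t    t·PV
  1        70.00        68.6275        68.6275
  2        70.00        67.2818       134.5636
  3        70.00        65.9626       197.8877
  4        70.00        64.6692       258.6767
  5        70.00        63.4012       317.0058
  6        70.00        62.1580       372.9480
  7        70.00        60.9392       426.5745
  8     2,070.00     1,766.7251    14,133.8005
  Σ                  2,219.7644    15,910.0843
Price P = Σ PV = 2,219.7644.
Macaulay duration = Σ(t·PV) / P = 15,910.0843 / 2,219.7644 = 7.16747 half-year periods.
In years: 7.16747 / 2 = 3.58373 years.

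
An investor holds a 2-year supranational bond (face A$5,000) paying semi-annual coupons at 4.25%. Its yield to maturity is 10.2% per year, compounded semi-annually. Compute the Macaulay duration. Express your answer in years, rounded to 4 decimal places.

1.9344 years

Periodic yield y = 0.051. Discount each cash flow and weight by its period:
  t   CF        PV=CF/(1+0.051)^t    t·PV
  1       106.25       101.0942       101.0942
  2       106.25        96.1886       192.3772
  3       106.25        91.5210       274.5630
  4     5,106.25     4,184.9590    16,739.8361
  Σ                  4,473.7628    17,307.8705
Price P = Σ PV = 4,473.7628.
Macaulay duration = Σ(t·PV) / P = 17,307.8705 / 4,473.7628 = 3.86875 half-year periods.
In years: 3.86875 / 2 = 1.93438 years.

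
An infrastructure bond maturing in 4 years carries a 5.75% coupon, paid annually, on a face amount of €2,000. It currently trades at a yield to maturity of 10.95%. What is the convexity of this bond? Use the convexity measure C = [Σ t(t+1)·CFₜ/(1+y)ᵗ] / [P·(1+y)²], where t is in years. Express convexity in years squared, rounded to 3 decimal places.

14.383

With y = 0.1095:
  t   CF        PV=CF/(1+0.1095)^t    t·PV        t(t+1)·PV
  1       115.00       103.6503       103.6503         207.3006
  2       115.00        93.4207       186.8414         560.5243
  3       115.00        84.2007       252.6022       1,010.4089
  4     2,115.00     1,395.7291     5,582.9166      27,914.5828
  Σ                  1,677.0009     6,126.0105      29,692.8166
P = 1,677.0009.
Convexity = Σ t(t+1)·PV / [P·(1+y)²] = 29,692.8166 / (1,677.0009 × 1.230990) = 14.38346.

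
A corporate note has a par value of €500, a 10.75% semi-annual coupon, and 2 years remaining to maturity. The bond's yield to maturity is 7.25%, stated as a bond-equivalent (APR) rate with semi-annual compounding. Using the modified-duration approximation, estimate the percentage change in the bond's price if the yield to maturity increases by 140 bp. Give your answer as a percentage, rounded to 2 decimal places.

Periodic yield y = 0.03625. Modified duration first:
  t   CF        PV=CF/(1+0.03625)^t    t·PV
  1       26.875        25.9349        25.9349
  2       26.875        25.0276        50.0552
  3       26.875        24.1521        72.4563
  4      526.875       456.9297     1,827.7189
  Σ                    532.0443     1,976.1653
P = 532.0443; D_Mac = 3.71429 half-year periods = 1.85714 yrs; D_mod = 1.85714/(1+0.03625) = 1.79218 yrs.
ΔP/P ≈ -D_mod · Δy = -1.79218 × (+0.014) = -0.025090 = -2.5090%.

-2.51%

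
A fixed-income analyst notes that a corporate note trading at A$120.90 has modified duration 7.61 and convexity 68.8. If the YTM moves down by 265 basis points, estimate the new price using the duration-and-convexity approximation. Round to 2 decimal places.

Duration effect: -D_mod·Δy = -7.61 × (-0.0265) = +0.201665
Convexity effect: ½·C·(Δy)² = 0.5 × 68.8 × (-0.0265)² = +0.0241574
ΔP/P ≈ +0.201665 + 0.0241574 = +0.2258224
New price ≈ 120.90 × (1 + 0.2258224) = 148.20192816.

A$148.20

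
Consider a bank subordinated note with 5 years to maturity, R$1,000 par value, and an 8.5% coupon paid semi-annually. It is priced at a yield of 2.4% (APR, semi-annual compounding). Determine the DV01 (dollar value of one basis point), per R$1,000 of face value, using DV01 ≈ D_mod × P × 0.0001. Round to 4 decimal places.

Periodic yield y = 0.012.
  t   CF        PV=CF/(1+0.012)^t    t·PV
  1        42.50        41.9960        41.9960
  2        42.50        41.4981        82.9961
  3        42.50        41.0060       123.0180
  4        42.50        40.5198       162.0790
  5        42.50        40.0393       200.1964
  6        42.50        39.5645       237.3871
  7        42.50        39.0954       273.6676
  8        42.50        38.6318       309.0543
  9        42.50        38.1737       343.5633
  10    1,042.50       925.2752     9,252.7524
  Σ                  1,285.7998    11,026.7104
P = 1,285.7998; D_Mac = 8.57576 half-year periods = 4.28788 yrs; D_mod = 4.23704 yrs.
DV01 ≈ 4.23704 × 1,285.7998 × 0.0001 = 0.544798.

R$0.5448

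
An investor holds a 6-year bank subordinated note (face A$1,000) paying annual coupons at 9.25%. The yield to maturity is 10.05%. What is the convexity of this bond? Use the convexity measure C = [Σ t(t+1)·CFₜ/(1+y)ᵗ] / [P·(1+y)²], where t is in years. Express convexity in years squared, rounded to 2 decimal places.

25.89

With y = 0.1005:
  t   CF        PV=CF/(1+0.1005)^t    t·PV        t(t+1)·PV
  1        92.50        84.0527        84.0527         168.1054
  2        92.50        76.3768       152.7537         458.2610
  3        92.50        69.4019       208.2058         832.8232
  4        92.50        63.0640       252.2560       1,261.2801
  5        92.50        57.3049       286.5243       1,719.1460
  6     1,092.50       615.0086     3,690.0514      25,830.3597
  Σ                    965.2089     4,673.8439      30,269.9754
P = 965.2089.
Convexity = Σ t(t+1)·PV / [P·(1+y)²] = 30,269.9754 / (965.2089 × 1.211100) = 25.89469.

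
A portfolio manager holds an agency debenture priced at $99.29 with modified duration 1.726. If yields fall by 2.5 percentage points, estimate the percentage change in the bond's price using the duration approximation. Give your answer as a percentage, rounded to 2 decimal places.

Duration approximation: ΔP/P ≈ -D_mod · Δy = -1.726 × (-0.025) = +0.043150.
As a percentage: +4.3150%.

+4.32%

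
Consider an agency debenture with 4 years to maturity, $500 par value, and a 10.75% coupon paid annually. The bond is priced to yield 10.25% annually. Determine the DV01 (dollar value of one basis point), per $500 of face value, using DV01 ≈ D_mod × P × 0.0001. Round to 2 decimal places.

$0.16

Periodic yield y = 0.1025.
  t   CF        PV=CF/(1+0.1025)^t    t·PV
  1        53.75        48.7528        48.7528
  2        53.75        44.2203        88.4405
  3        53.75        40.1091       120.3272
  4       553.75       374.7998     1,499.1992
  Σ                    507.8820     1,756.7198
P = 507.8820; D_Mac = 3.45891 yrs; D_mod = 3.13734 yrs.
DV01 ≈ 3.13734 × 507.8820 × 0.0001 = 0.159340.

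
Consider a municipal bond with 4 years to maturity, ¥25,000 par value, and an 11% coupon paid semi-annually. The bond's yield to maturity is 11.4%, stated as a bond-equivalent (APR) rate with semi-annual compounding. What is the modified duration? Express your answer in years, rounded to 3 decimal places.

Periodic yield y = 0.057. First find Macaulay duration:
  t   CF        PV=CF/(1+0.057)^t    t·PV
  1     1,375.00     1,300.8515     1,300.8515
  2     1,375.00     1,230.7015     2,461.4030
  3     1,375.00     1,164.3344     3,493.0033
  4     1,375.00     1,101.5463     4,406.1851
  5     1,375.00     1,042.1441     5,210.7203
  6     1,375.00       985.9452     5,915.6712
  7     1,375.00       932.7769     6,529.4384
  8    26,375.00    16,927.4902   135,419.9212
  Σ                 24,685.7900   164,737.1939
P = 24,685.7900; Macaulay duration = 164,737.1939 / 24,685.7900 = 6.67336 half-year periods = 3.33668 years.
Modified duration = D_Mac / (1 + y) = 3.33668 / 1.057 = 3.15675 years.

3.157 years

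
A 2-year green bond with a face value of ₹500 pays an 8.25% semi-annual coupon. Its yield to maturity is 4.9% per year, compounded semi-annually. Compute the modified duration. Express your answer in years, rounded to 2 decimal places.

1.84 years

Periodic yield y = 0.0245. First find Macaulay duration:
  t   CF        PV=CF/(1+0.0245)^t    t·PV
  1       20.625        20.1318        20.1318
  2       20.625        19.6503        39.3007
  3       20.625        19.1804        57.5413
  4      520.625       472.5820     1,890.3280
  Σ                    531.5445     2,007.3017
P = 531.5445; Macaulay duration = 2,007.3017 / 531.5445 = 3.77636 half-year periods = 1.88818 years.
Modified duration = D_Mac / (1 + y) = 1.88818 / 1.0245 = 1.84302 years.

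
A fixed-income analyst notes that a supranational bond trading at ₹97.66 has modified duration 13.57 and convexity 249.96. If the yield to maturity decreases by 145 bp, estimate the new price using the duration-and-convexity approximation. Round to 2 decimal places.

₹119.44

Duration effect: -D_mod·Δy = -13.57 × (-0.0145) = +0.196765
Convexity effect: ½·C·(Δy)² = 0.5 × 249.96 × (-0.0145)² = +0.026277045
ΔP/P ≈ +0.196765 + 0.026277045 = +0.223042045
New price ≈ 97.66 × (1 + 0.223042045) = 119.4422861147.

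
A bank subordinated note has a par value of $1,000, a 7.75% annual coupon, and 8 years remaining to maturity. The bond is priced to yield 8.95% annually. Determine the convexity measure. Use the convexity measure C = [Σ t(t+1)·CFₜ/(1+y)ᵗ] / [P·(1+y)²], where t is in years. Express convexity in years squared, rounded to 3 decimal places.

With y = 0.0895:
  t   CF        PV=CF/(1+0.0895)^t    t·PV        t(t+1)·PV
  1        77.50        71.1335        71.1335         142.2671
  2        77.50        65.2901       130.5802         391.7405
  3        77.50        59.9266       179.7799         719.1198
  4        77.50        55.0038       220.0152       1,100.0762
  5        77.50        50.4854       252.4268       1,514.5611
  6        77.50        46.3381       278.0286       1,946.2005
  7        77.50        42.5315       297.7207       2,381.7660
  8     1,077.50       542.7495     4,341.9957      39,077.9613
  Σ                    933.4586     5,771.6808      47,273.6924
P = 933.4586.
Convexity = Σ t(t+1)·PV / [P·(1+y)²] = 47,273.6924 / (933.4586 × 1.187010) = 42.66483.

42.665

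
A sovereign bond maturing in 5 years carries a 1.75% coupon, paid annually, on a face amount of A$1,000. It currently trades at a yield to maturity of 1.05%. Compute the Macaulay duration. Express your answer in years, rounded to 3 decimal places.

4.834 years

Periodic yield y = 0.0105. Discount each cash flow and weight by its year:
  t   CF        PV=CF/(1+0.0105)^t    t·PV
  1        17.50        17.3182        17.3182
  2        17.50        17.1382        34.2764
  3        17.50        16.9601        50.8804
  4        17.50        16.7839        67.1356
  5     1,017.50       965.7236     4,828.6178
  Σ                  1,033.9240     4,998.2284
Price P = Σ PV = 1,033.9240.
Macaulay duration = Σ(t·PV) / P = 4,998.2284 / 1,033.9240 = 4.83423 years.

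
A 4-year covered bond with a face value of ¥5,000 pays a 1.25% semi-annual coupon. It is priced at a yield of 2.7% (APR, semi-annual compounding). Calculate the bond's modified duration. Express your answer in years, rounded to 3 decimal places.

Periodic yield y = 0.0135. First find Macaulay duration:
  t   CF        PV=CF/(1+0.0135)^t    t·PV
  1        31.25        30.8337        30.8337
  2        31.25        30.4230        60.8461
  3        31.25        30.0178        90.0534
  4        31.25        29.6180       118.4718
  5        31.25        29.2234       146.1172
  6        31.25        28.8342       173.0050
  7        31.25        28.4501       199.1507
  8     5,031.25     4,519.4530    36,155.6239
  Σ                  4,726.8532    36,974.1018
P = 4,726.8532; Macaulay duration = 36,974.1018 / 4,726.8532 = 7.82214 half-year periods = 3.91107 years.
Modified duration = D_Mac / (1 + y) = 3.91107 / 1.0135 = 3.85897 years.

3.859 years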